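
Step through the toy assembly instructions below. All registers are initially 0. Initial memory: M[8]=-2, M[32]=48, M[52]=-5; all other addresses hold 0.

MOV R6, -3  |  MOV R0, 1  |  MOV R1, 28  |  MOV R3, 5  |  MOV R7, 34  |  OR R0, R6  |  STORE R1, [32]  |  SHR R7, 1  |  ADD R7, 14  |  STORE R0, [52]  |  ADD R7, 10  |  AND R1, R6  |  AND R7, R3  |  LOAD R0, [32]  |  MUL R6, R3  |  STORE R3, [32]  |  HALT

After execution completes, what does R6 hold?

MOV R6, -3 → R6=-3
MOV R0, 1 → R0=1
MOV R1, 28 → R1=28
MOV R3, 5 → R3=5
MOV R7, 34 → R7=34
OR R0, R6 → R0=1|(-3)=-3
STORE R1, [32] → M[32]=28
SHR R7, 1 → R7=34>>1=17
ADD R7, 14 → R7=17+14=31
STORE R0, [52] → M[52]=-3
ADD R7, 10 → R7=31+10=41
AND R1, R6 → R1=28&(-3)=28
AND R7, R3 → R7=41&5=1
LOAD R0, [32] → R0=M[32]=28
MUL R6, R3 → R6=(-3)*5=-15
STORE R3, [32] → M[32]=5
halt.

-15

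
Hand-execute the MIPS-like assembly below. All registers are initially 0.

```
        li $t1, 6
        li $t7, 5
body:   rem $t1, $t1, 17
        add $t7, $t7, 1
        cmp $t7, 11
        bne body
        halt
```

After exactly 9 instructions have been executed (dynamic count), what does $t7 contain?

$t1=6
$t7=5
$t1=6%17=6
$t7=5+1=6
cmp $t7, 11  (cmp 6,11)
bne body: taken
$t1=6%17=6
$t7=6+1=7
cmp $t7, 11  (cmp 7,11)
After step 9: $t7 = 7.

7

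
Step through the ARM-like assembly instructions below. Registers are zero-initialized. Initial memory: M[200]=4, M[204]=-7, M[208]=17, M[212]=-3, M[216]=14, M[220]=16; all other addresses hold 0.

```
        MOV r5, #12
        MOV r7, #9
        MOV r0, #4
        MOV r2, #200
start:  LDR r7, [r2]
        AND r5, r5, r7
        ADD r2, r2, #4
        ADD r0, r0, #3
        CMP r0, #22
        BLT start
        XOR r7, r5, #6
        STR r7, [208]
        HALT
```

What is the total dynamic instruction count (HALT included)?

MOV r5, #12 → r5=12
MOV r7, #9 → r7=9
MOV r0, #4 → r0=4
MOV r2, #200 → r2=200
LDR r7, [r2] → r7=M[200]=4
AND r5, r5, r7 → r5=12&4=4
ADD r2, r2, #4 → r2=200+4=204
ADD r0, r0, #3 → r0=4+3=7
CMP r0, #22  (cmp 7,22)
BLT start: taken
LDR r7, [r2] → r7=M[204]=-7
AND r5, r5, r7 → r5=4&(-7)=0
ADD r2, r2, #4 → r2=204+4=208
ADD r0, r0, #3 → r0=7+3=10
CMP r0, #22  (cmp 10,22)
BLT start: taken
LDR r7, [r2] → r7=M[208]=17
AND r5, r5, r7 → r5=0&17=0
ADD r2, r2, #4 → r2=208+4=212
ADD r0, r0, #3 → r0=10+3=13
CMP r0, #22  (cmp 13,22)
BLT start: taken
LDR r7, [r2] → r7=M[212]=-3
AND r5, r5, r7 → r5=0&(-3)=0
ADD r2, r2, #4 → r2=212+4=216
ADD r0, r0, #3 → r0=13+3=16
CMP r0, #22  (cmp 16,22)
BLT start: taken
LDR r7, [r2] → r7=M[216]=14
AND r5, r5, r7 → r5=0&14=0
ADD r2, r2, #4 → r2=216+4=220
ADD r0, r0, #3 → r0=16+3=19
CMP r0, #22  (cmp 19,22)
BLT start: taken
LDR r7, [r2] → r7=M[220]=16
AND r5, r5, r7 → r5=0&16=0
ADD r2, r2, #4 → r2=220+4=224
ADD r0, r0, #3 → r0=19+3=22
CMP r0, #22  (cmp 22,22)
BLT start: not taken
XOR r7, r5, #6 → r7=0^6=6
STR r7, [208] → M[208]=6
halt.
Total executed instructions: 43.

43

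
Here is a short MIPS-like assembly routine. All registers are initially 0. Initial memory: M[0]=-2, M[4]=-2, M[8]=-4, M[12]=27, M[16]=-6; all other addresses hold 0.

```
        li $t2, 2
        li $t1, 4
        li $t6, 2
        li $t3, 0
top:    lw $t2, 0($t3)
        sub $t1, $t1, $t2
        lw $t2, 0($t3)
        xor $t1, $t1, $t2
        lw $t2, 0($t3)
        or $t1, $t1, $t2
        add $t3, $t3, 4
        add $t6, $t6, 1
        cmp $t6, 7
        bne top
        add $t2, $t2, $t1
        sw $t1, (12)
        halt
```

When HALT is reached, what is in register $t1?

li $t2, 2 → $t2=2
li $t1, 4 → $t1=4
li $t6, 2 → $t6=2
li $t3, 0 → $t3=0
lw $t2, 0($t3) → $t2=M[0]=-2
sub $t1, $t1, $t2 → $t1=4-(-2)=6
lw $t2, 0($t3) → $t2=M[0]=-2
xor $t1, $t1, $t2 → $t1=6^(-2)=-8
lw $t2, 0($t3) → $t2=M[0]=-2
or $t1, $t1, $t2 → $t1=(-8)|(-2)=-2
add $t3, $t3, 4 → $t3=0+4=4
add $t6, $t6, 1 → $t6=2+1=3
cmp $t6, 7  (cmp 3,7)
bne top: taken
lw $t2, 0($t3) → $t2=M[4]=-2
sub $t1, $t1, $t2 → $t1=(-2)-(-2)=0
lw $t2, 0($t3) → $t2=M[4]=-2
xor $t1, $t1, $t2 → $t1=0^(-2)=-2
lw $t2, 0($t3) → $t2=M[4]=-2
or $t1, $t1, $t2 → $t1=(-2)|(-2)=-2
add $t3, $t3, 4 → $t3=4+4=8
add $t6, $t6, 1 → $t6=3+1=4
cmp $t6, 7  (cmp 4,7)
bne top: taken
lw $t2, 0($t3) → $t2=M[8]=-4
sub $t1, $t1, $t2 → $t1=(-2)-(-4)=2
lw $t2, 0($t3) → $t2=M[8]=-4
xor $t1, $t1, $t2 → $t1=2^(-4)=-2
lw $t2, 0($t3) → $t2=M[8]=-4
or $t1, $t1, $t2 → $t1=(-2)|(-4)=-2
add $t3, $t3, 4 → $t3=8+4=12
add $t6, $t6, 1 → $t6=4+1=5
cmp $t6, 7  (cmp 5,7)
bne top: taken
lw $t2, 0($t3) → $t2=M[12]=27
sub $t1, $t1, $t2 → $t1=(-2)-27=-29
lw $t2, 0($t3) → $t2=M[12]=27
xor $t1, $t1, $t2 → $t1=(-29)^27=-8
lw $t2, 0($t3) → $t2=M[12]=27
or $t1, $t1, $t2 → $t1=(-8)|27=-5
add $t3, $t3, 4 → $t3=12+4=16
add $t6, $t6, 1 → $t6=5+1=6
cmp $t6, 7  (cmp 6,7)
bne top: taken
lw $t2, 0($t3) → $t2=M[16]=-6
sub $t1, $t1, $t2 → $t1=(-5)-(-6)=1
lw $t2, 0($t3) → $t2=M[16]=-6
xor $t1, $t1, $t2 → $t1=1^(-6)=-5
lw $t2, 0($t3) → $t2=M[16]=-6
or $t1, $t1, $t2 → $t1=(-5)|(-6)=-5
add $t3, $t3, 4 → $t3=16+4=20
add $t6, $t6, 1 → $t6=6+1=7
cmp $t6, 7  (cmp 7,7)
bne top: not taken
add $t2, $t2, $t1 → $t2=(-6)+(-5)=-11
sw $t1, (12) → M[12]=-5
halt.

-5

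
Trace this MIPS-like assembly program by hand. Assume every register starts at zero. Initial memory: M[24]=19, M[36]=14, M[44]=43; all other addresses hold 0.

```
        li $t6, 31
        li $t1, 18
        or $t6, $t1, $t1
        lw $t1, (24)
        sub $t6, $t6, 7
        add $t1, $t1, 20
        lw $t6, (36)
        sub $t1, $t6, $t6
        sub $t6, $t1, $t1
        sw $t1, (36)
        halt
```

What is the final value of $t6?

$t6=31
$t1=18
$t6=18|18=18
$t1=M[24]=19
$t6=18-7=11
$t1=19+20=39
$t6=M[36]=14
$t1=14-14=0
$t6=0-0=0
sw $t1, (36) → M[36]=0
halt.

0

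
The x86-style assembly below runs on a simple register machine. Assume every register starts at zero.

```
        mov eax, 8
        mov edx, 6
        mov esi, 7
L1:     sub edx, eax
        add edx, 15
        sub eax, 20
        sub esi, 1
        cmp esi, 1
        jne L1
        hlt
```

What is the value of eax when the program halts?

-112

eax=8
edx=6
esi=7
edx=6-8=-2
edx=(-2)+15=13
eax=8-20=-12
esi=7-1=6
cmp esi, 1  (cmp 6,1)
jne L1: taken
edx=13-(-12)=25
edx=25+15=40
eax=(-12)-20=-32
esi=6-1=5
cmp esi, 1  (cmp 5,1)
jne L1: taken
edx=40-(-32)=72
edx=72+15=87
eax=(-32)-20=-52
esi=5-1=4
cmp esi, 1  (cmp 4,1)
jne L1: taken
edx=87-(-52)=139
edx=139+15=154
eax=(-52)-20=-72
esi=4-1=3
cmp esi, 1  (cmp 3,1)
jne L1: taken
edx=154-(-72)=226
edx=226+15=241
eax=(-72)-20=-92
esi=3-1=2
cmp esi, 1  (cmp 2,1)
jne L1: taken
edx=241-(-92)=333
edx=333+15=348
eax=(-92)-20=-112
esi=2-1=1
cmp esi, 1  (cmp 1,1)
jne L1: not taken
halt.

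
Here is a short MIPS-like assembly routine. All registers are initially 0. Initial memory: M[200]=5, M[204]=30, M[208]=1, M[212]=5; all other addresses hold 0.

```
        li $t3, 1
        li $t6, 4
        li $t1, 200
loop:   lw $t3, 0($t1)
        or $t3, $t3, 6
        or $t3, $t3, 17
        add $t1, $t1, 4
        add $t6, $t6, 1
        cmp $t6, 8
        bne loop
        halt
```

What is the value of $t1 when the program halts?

$t3=1
$t6=4
$t1=200
$t3=M[200]=5
$t3=5|6=7
$t3=7|17=23
$t1=200+4=204
$t6=4+1=5
cmp $t6, 8  (cmp 5,8)
bne loop: taken
$t3=M[204]=30
$t3=30|6=30
$t3=30|17=31
$t1=204+4=208
$t6=5+1=6
cmp $t6, 8  (cmp 6,8)
bne loop: taken
$t3=M[208]=1
$t3=1|6=7
$t3=7|17=23
$t1=208+4=212
$t6=6+1=7
cmp $t6, 8  (cmp 7,8)
bne loop: taken
$t3=M[212]=5
$t3=5|6=7
$t3=7|17=23
$t1=212+4=216
$t6=7+1=8
cmp $t6, 8  (cmp 8,8)
bne loop: not taken
halt.

216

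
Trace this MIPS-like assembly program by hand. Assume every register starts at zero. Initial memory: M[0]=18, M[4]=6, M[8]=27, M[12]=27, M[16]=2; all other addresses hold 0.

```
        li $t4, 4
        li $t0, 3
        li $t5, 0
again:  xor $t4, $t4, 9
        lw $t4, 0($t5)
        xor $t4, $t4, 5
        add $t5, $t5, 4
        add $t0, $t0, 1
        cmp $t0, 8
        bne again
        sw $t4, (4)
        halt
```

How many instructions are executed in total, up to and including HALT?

40

li $t4, 4 → $t4=4
li $t0, 3 → $t0=3
li $t5, 0 → $t5=0
xor $t4, $t4, 9 → $t4=4^9=13
lw $t4, 0($t5) → $t4=M[0]=18
xor $t4, $t4, 5 → $t4=18^5=23
add $t5, $t5, 4 → $t5=0+4=4
add $t0, $t0, 1 → $t0=3+1=4
cmp $t0, 8  (cmp 4,8)
bne again: taken
xor $t4, $t4, 9 → $t4=23^9=30
lw $t4, 0($t5) → $t4=M[4]=6
xor $t4, $t4, 5 → $t4=6^5=3
add $t5, $t5, 4 → $t5=4+4=8
add $t0, $t0, 1 → $t0=4+1=5
cmp $t0, 8  (cmp 5,8)
bne again: taken
xor $t4, $t4, 9 → $t4=3^9=10
lw $t4, 0($t5) → $t4=M[8]=27
xor $t4, $t4, 5 → $t4=27^5=30
add $t5, $t5, 4 → $t5=8+4=12
add $t0, $t0, 1 → $t0=5+1=6
cmp $t0, 8  (cmp 6,8)
bne again: taken
xor $t4, $t4, 9 → $t4=30^9=23
lw $t4, 0($t5) → $t4=M[12]=27
xor $t4, $t4, 5 → $t4=27^5=30
add $t5, $t5, 4 → $t5=12+4=16
add $t0, $t0, 1 → $t0=6+1=7
cmp $t0, 8  (cmp 7,8)
bne again: taken
xor $t4, $t4, 9 → $t4=30^9=23
lw $t4, 0($t5) → $t4=M[16]=2
xor $t4, $t4, 5 → $t4=2^5=7
add $t5, $t5, 4 → $t5=16+4=20
add $t0, $t0, 1 → $t0=7+1=8
cmp $t0, 8  (cmp 8,8)
bne again: not taken
sw $t4, (4) → M[4]=7
halt.
Total executed instructions: 40.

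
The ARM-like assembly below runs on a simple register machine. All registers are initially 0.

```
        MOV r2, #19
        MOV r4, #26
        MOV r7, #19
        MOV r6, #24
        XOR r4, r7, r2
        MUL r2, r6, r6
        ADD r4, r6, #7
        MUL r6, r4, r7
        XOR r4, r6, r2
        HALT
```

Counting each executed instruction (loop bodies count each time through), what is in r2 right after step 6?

576

MOV r2, #19 → r2=19
MOV r4, #26 → r4=26
MOV r7, #19 → r7=19
MOV r6, #24 → r6=24
XOR r4, r7, r2 → r4=19^19=0
MUL r2, r6, r6 → r2=24*24=576
After step 6: r2 = 576.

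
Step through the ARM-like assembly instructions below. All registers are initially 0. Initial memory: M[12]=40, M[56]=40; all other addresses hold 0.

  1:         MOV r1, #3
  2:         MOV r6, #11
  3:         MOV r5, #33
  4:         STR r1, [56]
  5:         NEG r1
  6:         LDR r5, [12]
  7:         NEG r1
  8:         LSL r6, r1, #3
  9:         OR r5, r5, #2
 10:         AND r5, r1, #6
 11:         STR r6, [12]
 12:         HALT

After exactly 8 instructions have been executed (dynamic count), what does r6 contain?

MOV r1, #3 → r1=3
MOV r6, #11 → r6=11
MOV r5, #33 → r5=33
STR r1, [56] → M[56]=3
NEG r1 → r1=-(3)=-3
LDR r5, [12] → r5=M[12]=40
NEG r1 → r1=-(-3)=3
LSL r6, r1, #3 → r6=3<<3=24
After step 8: r6 = 24.

24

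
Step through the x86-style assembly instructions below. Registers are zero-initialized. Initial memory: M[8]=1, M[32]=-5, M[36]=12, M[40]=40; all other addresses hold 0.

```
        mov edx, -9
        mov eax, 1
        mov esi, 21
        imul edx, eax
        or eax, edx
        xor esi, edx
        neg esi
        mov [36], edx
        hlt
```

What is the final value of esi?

30

mov edx, -9 → edx=-9
mov eax, 1 → eax=1
mov esi, 21 → esi=21
imul edx, eax → edx=(-9)*1=-9
or eax, edx → eax=1|(-9)=-9
xor esi, edx → esi=21^(-9)=-30
neg esi → esi=-(-30)=30
mov [36], edx → M[36]=-9
halt.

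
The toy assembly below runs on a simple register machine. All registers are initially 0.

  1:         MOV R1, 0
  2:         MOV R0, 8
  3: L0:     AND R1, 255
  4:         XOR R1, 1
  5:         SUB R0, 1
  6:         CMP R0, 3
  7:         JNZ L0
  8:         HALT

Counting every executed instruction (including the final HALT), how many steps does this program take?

R1=0
R0=8
R1=0&255=0
R1=0^1=1
R0=8-1=7
CMP R0, 3  (cmp 7,3)
JNZ L0: taken
R1=1&255=1
R1=1^1=0
R0=7-1=6
CMP R0, 3  (cmp 6,3)
JNZ L0: taken
R1=0&255=0
R1=0^1=1
R0=6-1=5
CMP R0, 3  (cmp 5,3)
JNZ L0: taken
R1=1&255=1
R1=1^1=0
R0=5-1=4
CMP R0, 3  (cmp 4,3)
JNZ L0: taken
R1=0&255=0
R1=0^1=1
R0=4-1=3
CMP R0, 3  (cmp 3,3)
JNZ L0: not taken
halt.
Total executed instructions: 28.

28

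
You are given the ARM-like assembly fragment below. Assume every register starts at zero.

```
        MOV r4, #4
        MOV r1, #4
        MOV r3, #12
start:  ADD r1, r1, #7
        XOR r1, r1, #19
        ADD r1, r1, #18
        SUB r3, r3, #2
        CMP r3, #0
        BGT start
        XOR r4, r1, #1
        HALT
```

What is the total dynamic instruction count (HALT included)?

MOV r4, #4 → r4=4
MOV r1, #4 → r1=4
MOV r3, #12 → r3=12
ADD r1, r1, #7 → r1=4+7=11
XOR r1, r1, #19 → r1=11^19=24
ADD r1, r1, #18 → r1=24+18=42
SUB r3, r3, #2 → r3=12-2=10
CMP r3, #0  (cmp 10,0)
BGT start: taken
ADD r1, r1, #7 → r1=42+7=49
XOR r1, r1, #19 → r1=49^19=34
ADD r1, r1, #18 → r1=34+18=52
SUB r3, r3, #2 → r3=10-2=8
CMP r3, #0  (cmp 8,0)
BGT start: taken
ADD r1, r1, #7 → r1=52+7=59
XOR r1, r1, #19 → r1=59^19=40
ADD r1, r1, #18 → r1=40+18=58
SUB r3, r3, #2 → r3=8-2=6
CMP r3, #0  (cmp 6,0)
BGT start: taken
ADD r1, r1, #7 → r1=58+7=65
XOR r1, r1, #19 → r1=65^19=82
ADD r1, r1, #18 → r1=82+18=100
SUB r3, r3, #2 → r3=6-2=4
CMP r3, #0  (cmp 4,0)
BGT start: taken
ADD r1, r1, #7 → r1=100+7=107
XOR r1, r1, #19 → r1=107^19=120
ADD r1, r1, #18 → r1=120+18=138
SUB r3, r3, #2 → r3=4-2=2
CMP r3, #0  (cmp 2,0)
BGT start: taken
ADD r1, r1, #7 → r1=138+7=145
XOR r1, r1, #19 → r1=145^19=130
ADD r1, r1, #18 → r1=130+18=148
SUB r3, r3, #2 → r3=2-2=0
CMP r3, #0  (cmp 0,0)
BGT start: not taken
XOR r4, r1, #1 → r4=148^1=149
halt.
Total executed instructions: 41.

41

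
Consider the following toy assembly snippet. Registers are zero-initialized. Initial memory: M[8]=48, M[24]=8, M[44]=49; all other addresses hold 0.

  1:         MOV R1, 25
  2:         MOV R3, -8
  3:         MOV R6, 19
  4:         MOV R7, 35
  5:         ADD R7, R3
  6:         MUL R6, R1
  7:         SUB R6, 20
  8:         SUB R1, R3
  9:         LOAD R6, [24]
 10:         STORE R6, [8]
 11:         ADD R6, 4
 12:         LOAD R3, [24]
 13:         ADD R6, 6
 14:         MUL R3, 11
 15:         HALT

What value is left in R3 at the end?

88

R1=25
R3=-8
R6=19
R7=35
R7=35+(-8)=27
R6=19*25=475
R6=475-20=455
R1=25-(-8)=33
R6=M[24]=8
STORE R6, [8] → M[8]=8
R6=8+4=12
R3=M[24]=8
R6=12+6=18
R3=8*11=88
halt.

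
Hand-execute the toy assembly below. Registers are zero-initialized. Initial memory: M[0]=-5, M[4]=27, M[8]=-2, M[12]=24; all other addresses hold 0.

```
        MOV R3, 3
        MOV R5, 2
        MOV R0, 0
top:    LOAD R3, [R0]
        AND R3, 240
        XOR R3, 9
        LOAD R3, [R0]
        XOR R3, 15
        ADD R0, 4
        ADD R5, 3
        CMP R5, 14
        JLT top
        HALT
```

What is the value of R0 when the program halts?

R3=3
R5=2
R0=0
R3=M[0]=-5
R3=(-5)&240=240
R3=240^9=249
R3=M[0]=-5
R3=(-5)^15=-12
R0=0+4=4
R5=2+3=5
CMP R5, 14  (cmp 5,14)
JLT top: taken
R3=M[4]=27
R3=27&240=16
R3=16^9=25
R3=M[4]=27
R3=27^15=20
R0=4+4=8
R5=5+3=8
CMP R5, 14  (cmp 8,14)
JLT top: taken
R3=M[8]=-2
R3=(-2)&240=240
R3=240^9=249
R3=M[8]=-2
R3=(-2)^15=-15
R0=8+4=12
R5=8+3=11
CMP R5, 14  (cmp 11,14)
JLT top: taken
R3=M[12]=24
R3=24&240=16
R3=16^9=25
R3=M[12]=24
R3=24^15=23
R0=12+4=16
R5=11+3=14
CMP R5, 14  (cmp 14,14)
JLT top: not taken
halt.

16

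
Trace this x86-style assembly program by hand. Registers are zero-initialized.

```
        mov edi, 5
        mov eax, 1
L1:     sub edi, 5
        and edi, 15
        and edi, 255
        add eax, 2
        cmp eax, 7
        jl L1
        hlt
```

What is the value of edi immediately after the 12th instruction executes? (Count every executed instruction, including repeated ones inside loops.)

edi=5
eax=1
edi=5-5=0
edi=0&15=0
edi=0&255=0
eax=1+2=3
cmp eax, 7  (cmp 3,7)
jl L1: taken
edi=0-5=-5
edi=(-5)&15=11
edi=11&255=11
eax=3+2=5
After step 12: edi = 11.

11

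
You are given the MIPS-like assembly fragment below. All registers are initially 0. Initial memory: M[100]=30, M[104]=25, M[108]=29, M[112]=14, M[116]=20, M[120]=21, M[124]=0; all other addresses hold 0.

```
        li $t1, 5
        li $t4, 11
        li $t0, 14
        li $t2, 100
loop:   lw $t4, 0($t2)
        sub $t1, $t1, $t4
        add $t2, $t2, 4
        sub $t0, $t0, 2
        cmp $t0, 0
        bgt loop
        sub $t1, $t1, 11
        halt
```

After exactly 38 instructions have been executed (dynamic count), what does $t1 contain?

li $t1, 5 → $t1=5
li $t4, 11 → $t4=11
li $t0, 14 → $t0=14
li $t2, 100 → $t2=100
lw $t4, 0($t2) → $t4=M[100]=30
sub $t1, $t1, $t4 → $t1=5-30=-25
add $t2, $t2, 4 → $t2=100+4=104
sub $t0, $t0, 2 → $t0=14-2=12
cmp $t0, 0  (cmp 12,0)
bgt loop: taken
lw $t4, 0($t2) → $t4=M[104]=25
sub $t1, $t1, $t4 → $t1=(-25)-25=-50
add $t2, $t2, 4 → $t2=104+4=108
sub $t0, $t0, 2 → $t0=12-2=10
cmp $t0, 0  (cmp 10,0)
bgt loop: taken
lw $t4, 0($t2) → $t4=M[108]=29
sub $t1, $t1, $t4 → $t1=(-50)-29=-79
add $t2, $t2, 4 → $t2=108+4=112
sub $t0, $t0, 2 → $t0=10-2=8
cmp $t0, 0  (cmp 8,0)
bgt loop: taken
lw $t4, 0($t2) → $t4=M[112]=14
sub $t1, $t1, $t4 → $t1=(-79)-14=-93
add $t2, $t2, 4 → $t2=112+4=116
sub $t0, $t0, 2 → $t0=8-2=6
cmp $t0, 0  (cmp 6,0)
bgt loop: taken
lw $t4, 0($t2) → $t4=M[116]=20
sub $t1, $t1, $t4 → $t1=(-93)-20=-113
add $t2, $t2, 4 → $t2=116+4=120
sub $t0, $t0, 2 → $t0=6-2=4
cmp $t0, 0  (cmp 4,0)
bgt loop: taken
lw $t4, 0($t2) → $t4=M[120]=21
sub $t1, $t1, $t4 → $t1=(-113)-21=-134
add $t2, $t2, 4 → $t2=120+4=124
sub $t0, $t0, 2 → $t0=4-2=2
After step 38: $t1 = -134.

-134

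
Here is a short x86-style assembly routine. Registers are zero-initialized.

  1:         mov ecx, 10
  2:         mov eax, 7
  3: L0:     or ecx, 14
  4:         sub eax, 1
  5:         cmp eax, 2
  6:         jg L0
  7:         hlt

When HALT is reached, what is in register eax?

mov ecx, 10 → ecx=10
mov eax, 7 → eax=7
or ecx, 14 → ecx=10|14=14
sub eax, 1 → eax=7-1=6
cmp eax, 2  (cmp 6,2)
jg L0: taken
or ecx, 14 → ecx=14|14=14
sub eax, 1 → eax=6-1=5
cmp eax, 2  (cmp 5,2)
jg L0: taken
or ecx, 14 → ecx=14|14=14
sub eax, 1 → eax=5-1=4
cmp eax, 2  (cmp 4,2)
jg L0: taken
or ecx, 14 → ecx=14|14=14
sub eax, 1 → eax=4-1=3
cmp eax, 2  (cmp 3,2)
jg L0: taken
or ecx, 14 → ecx=14|14=14
sub eax, 1 → eax=3-1=2
cmp eax, 2  (cmp 2,2)
jg L0: not taken
halt.

2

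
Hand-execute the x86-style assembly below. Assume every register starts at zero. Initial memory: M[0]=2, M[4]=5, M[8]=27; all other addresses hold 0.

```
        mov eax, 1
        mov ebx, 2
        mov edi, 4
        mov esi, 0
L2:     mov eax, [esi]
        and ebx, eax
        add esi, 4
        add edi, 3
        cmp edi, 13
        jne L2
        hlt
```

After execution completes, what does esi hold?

12

after mov eax, 1: eax=1
after mov ebx, 2: ebx=2
after mov edi, 4: edi=4
after mov esi, 0: esi=0
after mov eax, [esi]: eax=M[0]=2
after and ebx, eax: ebx=2&2=2
after add esi, 4: esi=0+4=4
after add edi, 3: edi=4+3=7
cmp edi, 13  (cmp 7,13)
jne L2: taken
after mov eax, [esi]: eax=M[4]=5
after and ebx, eax: ebx=2&5=0
after add esi, 4: esi=4+4=8
after add edi, 3: edi=7+3=10
cmp edi, 13  (cmp 10,13)
jne L2: taken
after mov eax, [esi]: eax=M[8]=27
after and ebx, eax: ebx=0&27=0
after add esi, 4: esi=8+4=12
after add edi, 3: edi=10+3=13
cmp edi, 13  (cmp 13,13)
jne L2: not taken
halt.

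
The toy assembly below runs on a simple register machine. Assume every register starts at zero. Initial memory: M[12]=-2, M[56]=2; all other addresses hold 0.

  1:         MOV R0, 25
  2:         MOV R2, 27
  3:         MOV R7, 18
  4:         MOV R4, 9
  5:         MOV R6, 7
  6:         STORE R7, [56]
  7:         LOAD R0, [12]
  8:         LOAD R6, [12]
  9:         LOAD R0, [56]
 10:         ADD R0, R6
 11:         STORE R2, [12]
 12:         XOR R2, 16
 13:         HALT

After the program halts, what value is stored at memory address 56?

18

MOV R0, 25 → R0=25
MOV R2, 27 → R2=27
MOV R7, 18 → R7=18
MOV R4, 9 → R4=9
MOV R6, 7 → R6=7
STORE R7, [56] → M[56]=18
LOAD R0, [12] → R0=M[12]=-2
LOAD R6, [12] → R6=M[12]=-2
LOAD R0, [56] → R0=M[56]=18
ADD R0, R6 → R0=18+(-2)=16
STORE R2, [12] → M[12]=27
XOR R2, 16 → R2=27^16=11
halt.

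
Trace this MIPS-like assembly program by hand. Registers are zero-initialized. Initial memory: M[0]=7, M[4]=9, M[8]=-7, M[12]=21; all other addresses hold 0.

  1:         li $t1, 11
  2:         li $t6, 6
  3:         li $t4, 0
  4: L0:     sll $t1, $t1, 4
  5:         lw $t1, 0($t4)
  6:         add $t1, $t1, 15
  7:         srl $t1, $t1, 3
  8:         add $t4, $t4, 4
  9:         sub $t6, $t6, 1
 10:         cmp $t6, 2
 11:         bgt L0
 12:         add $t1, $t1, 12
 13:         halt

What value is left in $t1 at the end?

16

$t1=11
$t6=6
$t4=0
$t1=11<<4=176
$t1=M[0]=7
$t1=7+15=22
$t1=22>>3=2
$t4=0+4=4
$t6=6-1=5
cmp $t6, 2  (cmp 5,2)
bgt L0: taken
$t1=2<<4=32
$t1=M[4]=9
$t1=9+15=24
$t1=24>>3=3
$t4=4+4=8
$t6=5-1=4
cmp $t6, 2  (cmp 4,2)
bgt L0: taken
$t1=3<<4=48
$t1=M[8]=-7
$t1=(-7)+15=8
$t1=8>>3=1
$t4=8+4=12
$t6=4-1=3
cmp $t6, 2  (cmp 3,2)
bgt L0: taken
$t1=1<<4=16
$t1=M[12]=21
$t1=21+15=36
$t1=36>>3=4
$t4=12+4=16
$t6=3-1=2
cmp $t6, 2  (cmp 2,2)
bgt L0: not taken
$t1=4+12=16
halt.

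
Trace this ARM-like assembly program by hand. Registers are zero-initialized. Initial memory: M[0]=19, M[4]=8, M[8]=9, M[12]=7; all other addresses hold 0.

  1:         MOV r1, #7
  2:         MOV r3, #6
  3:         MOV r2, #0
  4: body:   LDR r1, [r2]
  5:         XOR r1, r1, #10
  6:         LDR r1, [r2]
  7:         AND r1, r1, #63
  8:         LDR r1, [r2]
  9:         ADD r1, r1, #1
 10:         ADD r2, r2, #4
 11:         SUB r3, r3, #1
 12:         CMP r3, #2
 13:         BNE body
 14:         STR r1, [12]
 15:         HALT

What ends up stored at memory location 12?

8

r1=7
r3=6
r2=0
r1=M[0]=19
r1=19^10=25
r1=M[0]=19
r1=19&63=19
r1=M[0]=19
r1=19+1=20
r2=0+4=4
r3=6-1=5
CMP r3, #2  (cmp 5,2)
BNE body: taken
r1=M[4]=8
r1=8^10=2
r1=M[4]=8
r1=8&63=8
r1=M[4]=8
r1=8+1=9
r2=4+4=8
r3=5-1=4
CMP r3, #2  (cmp 4,2)
BNE body: taken
r1=M[8]=9
r1=9^10=3
r1=M[8]=9
r1=9&63=9
r1=M[8]=9
r1=9+1=10
r2=8+4=12
r3=4-1=3
CMP r3, #2  (cmp 3,2)
BNE body: taken
r1=M[12]=7
r1=7^10=13
r1=M[12]=7
r1=7&63=7
r1=M[12]=7
r1=7+1=8
r2=12+4=16
r3=3-1=2
CMP r3, #2  (cmp 2,2)
BNE body: not taken
STR r1, [12] → M[12]=8
halt.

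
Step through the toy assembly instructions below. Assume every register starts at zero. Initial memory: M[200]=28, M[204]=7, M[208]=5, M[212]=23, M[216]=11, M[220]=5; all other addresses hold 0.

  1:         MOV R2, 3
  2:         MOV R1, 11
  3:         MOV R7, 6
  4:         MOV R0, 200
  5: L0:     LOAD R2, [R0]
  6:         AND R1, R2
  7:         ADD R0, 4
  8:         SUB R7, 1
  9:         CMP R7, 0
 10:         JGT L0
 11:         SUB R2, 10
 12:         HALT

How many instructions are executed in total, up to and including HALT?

after MOV R2, 3: R2=3
after MOV R1, 11: R1=11
after MOV R7, 6: R7=6
after MOV R0, 200: R0=200
after LOAD R2, [R0]: R2=M[200]=28
after AND R1, R2: R1=11&28=8
after ADD R0, 4: R0=200+4=204
after SUB R7, 1: R7=6-1=5
CMP R7, 0  (cmp 5,0)
JGT L0: taken
after LOAD R2, [R0]: R2=M[204]=7
after AND R1, R2: R1=8&7=0
after ADD R0, 4: R0=204+4=208
after SUB R7, 1: R7=5-1=4
CMP R7, 0  (cmp 4,0)
JGT L0: taken
after LOAD R2, [R0]: R2=M[208]=5
after AND R1, R2: R1=0&5=0
after ADD R0, 4: R0=208+4=212
after SUB R7, 1: R7=4-1=3
CMP R7, 0  (cmp 3,0)
JGT L0: taken
after LOAD R2, [R0]: R2=M[212]=23
after AND R1, R2: R1=0&23=0
after ADD R0, 4: R0=212+4=216
after SUB R7, 1: R7=3-1=2
CMP R7, 0  (cmp 2,0)
JGT L0: taken
after LOAD R2, [R0]: R2=M[216]=11
after AND R1, R2: R1=0&11=0
after ADD R0, 4: R0=216+4=220
after SUB R7, 1: R7=2-1=1
CMP R7, 0  (cmp 1,0)
JGT L0: taken
after LOAD R2, [R0]: R2=M[220]=5
after AND R1, R2: R1=0&5=0
after ADD R0, 4: R0=220+4=224
after SUB R7, 1: R7=1-1=0
CMP R7, 0  (cmp 0,0)
JGT L0: not taken
after SUB R2, 10: R2=5-10=-5
halt.
Total executed instructions: 42.

42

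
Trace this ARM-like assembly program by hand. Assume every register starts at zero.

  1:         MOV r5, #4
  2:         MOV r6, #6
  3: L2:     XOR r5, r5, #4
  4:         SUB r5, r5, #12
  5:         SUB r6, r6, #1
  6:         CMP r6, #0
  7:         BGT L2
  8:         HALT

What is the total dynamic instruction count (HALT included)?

MOV r5, #4 → r5=4
MOV r6, #6 → r6=6
XOR r5, r5, #4 → r5=4^4=0
SUB r5, r5, #12 → r5=0-12=-12
SUB r6, r6, #1 → r6=6-1=5
CMP r6, #0  (cmp 5,0)
BGT L2: taken
XOR r5, r5, #4 → r5=(-12)^4=-16
SUB r5, r5, #12 → r5=(-16)-12=-28
SUB r6, r6, #1 → r6=5-1=4
CMP r6, #0  (cmp 4,0)
BGT L2: taken
XOR r5, r5, #4 → r5=(-28)^4=-32
SUB r5, r5, #12 → r5=(-32)-12=-44
SUB r6, r6, #1 → r6=4-1=3
CMP r6, #0  (cmp 3,0)
BGT L2: taken
XOR r5, r5, #4 → r5=(-44)^4=-48
SUB r5, r5, #12 → r5=(-48)-12=-60
SUB r6, r6, #1 → r6=3-1=2
CMP r6, #0  (cmp 2,0)
BGT L2: taken
XOR r5, r5, #4 → r5=(-60)^4=-64
SUB r5, r5, #12 → r5=(-64)-12=-76
SUB r6, r6, #1 → r6=2-1=1
CMP r6, #0  (cmp 1,0)
BGT L2: taken
XOR r5, r5, #4 → r5=(-76)^4=-80
SUB r5, r5, #12 → r5=(-80)-12=-92
SUB r6, r6, #1 → r6=1-1=0
CMP r6, #0  (cmp 0,0)
BGT L2: not taken
halt.
Total executed instructions: 33.

33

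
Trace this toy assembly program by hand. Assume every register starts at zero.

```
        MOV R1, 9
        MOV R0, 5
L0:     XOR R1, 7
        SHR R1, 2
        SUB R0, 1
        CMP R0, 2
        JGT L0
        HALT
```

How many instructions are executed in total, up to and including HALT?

18

MOV R1, 9 → R1=9
MOV R0, 5 → R0=5
XOR R1, 7 → R1=9^7=14
SHR R1, 2 → R1=14>>2=3
SUB R0, 1 → R0=5-1=4
CMP R0, 2  (cmp 4,2)
JGT L0: taken
XOR R1, 7 → R1=3^7=4
SHR R1, 2 → R1=4>>2=1
SUB R0, 1 → R0=4-1=3
CMP R0, 2  (cmp 3,2)
JGT L0: taken
XOR R1, 7 → R1=1^7=6
SHR R1, 2 → R1=6>>2=1
SUB R0, 1 → R0=3-1=2
CMP R0, 2  (cmp 2,2)
JGT L0: not taken
halt.
Total executed instructions: 18.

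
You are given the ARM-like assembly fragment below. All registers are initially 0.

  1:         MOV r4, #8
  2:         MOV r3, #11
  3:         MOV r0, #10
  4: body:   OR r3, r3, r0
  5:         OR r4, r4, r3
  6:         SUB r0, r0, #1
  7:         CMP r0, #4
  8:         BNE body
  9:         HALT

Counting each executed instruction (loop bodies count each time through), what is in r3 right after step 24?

15

r4=8
r3=11
r0=10
r3=11|10=11
r4=8|11=11
r0=10-1=9
CMP r0, #4  (cmp 9,4)
BNE body: taken
r3=11|9=11
r4=11|11=11
r0=9-1=8
CMP r0, #4  (cmp 8,4)
BNE body: taken
r3=11|8=11
r4=11|11=11
r0=8-1=7
CMP r0, #4  (cmp 7,4)
BNE body: taken
r3=11|7=15
r4=11|15=15
r0=7-1=6
CMP r0, #4  (cmp 6,4)
BNE body: taken
r3=15|6=15
After step 24: r3 = 15.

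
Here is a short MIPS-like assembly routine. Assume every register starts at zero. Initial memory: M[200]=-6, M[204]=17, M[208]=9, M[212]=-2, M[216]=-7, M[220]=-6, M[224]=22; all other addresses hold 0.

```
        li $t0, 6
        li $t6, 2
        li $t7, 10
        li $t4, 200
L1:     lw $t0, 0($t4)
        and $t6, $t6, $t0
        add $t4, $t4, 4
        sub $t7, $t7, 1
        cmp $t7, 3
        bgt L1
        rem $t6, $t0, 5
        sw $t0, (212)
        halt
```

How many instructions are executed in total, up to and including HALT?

$t0=6
$t6=2
$t7=10
$t4=200
$t0=M[200]=-6
$t6=2&(-6)=2
$t4=200+4=204
$t7=10-1=9
cmp $t7, 3  (cmp 9,3)
bgt L1: taken
$t0=M[204]=17
$t6=2&17=0
$t4=204+4=208
$t7=9-1=8
cmp $t7, 3  (cmp 8,3)
bgt L1: taken
$t0=M[208]=9
$t6=0&9=0
$t4=208+4=212
$t7=8-1=7
cmp $t7, 3  (cmp 7,3)
bgt L1: taken
$t0=M[212]=-2
$t6=0&(-2)=0
$t4=212+4=216
$t7=7-1=6
cmp $t7, 3  (cmp 6,3)
bgt L1: taken
$t0=M[216]=-7
$t6=0&(-7)=0
$t4=216+4=220
$t7=6-1=5
cmp $t7, 3  (cmp 5,3)
bgt L1: taken
$t0=M[220]=-6
$t6=0&(-6)=0
$t4=220+4=224
$t7=5-1=4
cmp $t7, 3  (cmp 4,3)
bgt L1: taken
$t0=M[224]=22
$t6=0&22=0
$t4=224+4=228
$t7=4-1=3
cmp $t7, 3  (cmp 3,3)
bgt L1: not taken
$t6=22%5=2
sw $t0, (212) → M[212]=22
halt.
Total executed instructions: 49.

49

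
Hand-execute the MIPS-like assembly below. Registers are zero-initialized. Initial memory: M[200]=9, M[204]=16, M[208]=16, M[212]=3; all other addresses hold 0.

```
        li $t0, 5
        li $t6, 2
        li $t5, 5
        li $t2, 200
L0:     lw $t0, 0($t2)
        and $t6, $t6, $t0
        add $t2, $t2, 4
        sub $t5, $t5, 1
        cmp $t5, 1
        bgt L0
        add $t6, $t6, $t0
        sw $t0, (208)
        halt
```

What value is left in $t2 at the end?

216

li $t0, 5 → $t0=5
li $t6, 2 → $t6=2
li $t5, 5 → $t5=5
li $t2, 200 → $t2=200
lw $t0, 0($t2) → $t0=M[200]=9
and $t6, $t6, $t0 → $t6=2&9=0
add $t2, $t2, 4 → $t2=200+4=204
sub $t5, $t5, 1 → $t5=5-1=4
cmp $t5, 1  (cmp 4,1)
bgt L0: taken
lw $t0, 0($t2) → $t0=M[204]=16
and $t6, $t6, $t0 → $t6=0&16=0
add $t2, $t2, 4 → $t2=204+4=208
sub $t5, $t5, 1 → $t5=4-1=3
cmp $t5, 1  (cmp 3,1)
bgt L0: taken
lw $t0, 0($t2) → $t0=M[208]=16
and $t6, $t6, $t0 → $t6=0&16=0
add $t2, $t2, 4 → $t2=208+4=212
sub $t5, $t5, 1 → $t5=3-1=2
cmp $t5, 1  (cmp 2,1)
bgt L0: taken
lw $t0, 0($t2) → $t0=M[212]=3
and $t6, $t6, $t0 → $t6=0&3=0
add $t2, $t2, 4 → $t2=212+4=216
sub $t5, $t5, 1 → $t5=2-1=1
cmp $t5, 1  (cmp 1,1)
bgt L0: not taken
add $t6, $t6, $t0 → $t6=0+3=3
sw $t0, (208) → M[208]=3
halt.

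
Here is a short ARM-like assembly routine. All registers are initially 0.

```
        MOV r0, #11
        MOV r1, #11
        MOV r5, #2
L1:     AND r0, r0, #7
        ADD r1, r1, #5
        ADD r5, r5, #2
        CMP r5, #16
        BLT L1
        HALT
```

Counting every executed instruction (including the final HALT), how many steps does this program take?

39

r0=11
r1=11
r5=2
r0=11&7=3
r1=11+5=16
r5=2+2=4
CMP r5, #16  (cmp 4,16)
BLT L1: taken
r0=3&7=3
r1=16+5=21
r5=4+2=6
CMP r5, #16  (cmp 6,16)
BLT L1: taken
r0=3&7=3
r1=21+5=26
r5=6+2=8
CMP r5, #16  (cmp 8,16)
BLT L1: taken
r0=3&7=3
r1=26+5=31
r5=8+2=10
CMP r5, #16  (cmp 10,16)
BLT L1: taken
r0=3&7=3
r1=31+5=36
r5=10+2=12
CMP r5, #16  (cmp 12,16)
BLT L1: taken
r0=3&7=3
r1=36+5=41
r5=12+2=14
CMP r5, #16  (cmp 14,16)
BLT L1: taken
r0=3&7=3
r1=41+5=46
r5=14+2=16
CMP r5, #16  (cmp 16,16)
BLT L1: not taken
halt.
Total executed instructions: 39.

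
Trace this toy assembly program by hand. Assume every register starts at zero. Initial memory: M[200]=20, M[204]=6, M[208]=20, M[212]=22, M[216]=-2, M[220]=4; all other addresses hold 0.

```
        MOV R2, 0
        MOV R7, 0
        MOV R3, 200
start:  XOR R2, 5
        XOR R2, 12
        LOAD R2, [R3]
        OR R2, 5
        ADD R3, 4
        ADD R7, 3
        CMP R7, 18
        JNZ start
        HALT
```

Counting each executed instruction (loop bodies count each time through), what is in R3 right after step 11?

204

R2=0
R7=0
R3=200
R2=0^5=5
R2=5^12=9
R2=M[200]=20
R2=20|5=21
R3=200+4=204
R7=0+3=3
CMP R7, 18  (cmp 3,18)
JNZ start: taken
After step 11: R3 = 204.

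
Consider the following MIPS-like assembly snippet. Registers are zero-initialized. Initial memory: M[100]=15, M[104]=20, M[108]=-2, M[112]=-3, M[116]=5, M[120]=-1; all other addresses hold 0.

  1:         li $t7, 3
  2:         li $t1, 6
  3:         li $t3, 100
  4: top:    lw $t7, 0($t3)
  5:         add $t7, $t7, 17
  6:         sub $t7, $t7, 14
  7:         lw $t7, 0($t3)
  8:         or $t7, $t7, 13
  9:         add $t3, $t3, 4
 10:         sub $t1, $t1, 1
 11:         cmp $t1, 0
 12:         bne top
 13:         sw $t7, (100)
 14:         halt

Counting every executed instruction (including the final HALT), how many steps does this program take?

li $t7, 3 → $t7=3
li $t1, 6 → $t1=6
li $t3, 100 → $t3=100
lw $t7, 0($t3) → $t7=M[100]=15
add $t7, $t7, 17 → $t7=15+17=32
sub $t7, $t7, 14 → $t7=32-14=18
lw $t7, 0($t3) → $t7=M[100]=15
or $t7, $t7, 13 → $t7=15|13=15
add $t3, $t3, 4 → $t3=100+4=104
sub $t1, $t1, 1 → $t1=6-1=5
cmp $t1, 0  (cmp 5,0)
bne top: taken
lw $t7, 0($t3) → $t7=M[104]=20
add $t7, $t7, 17 → $t7=20+17=37
sub $t7, $t7, 14 → $t7=37-14=23
lw $t7, 0($t3) → $t7=M[104]=20
or $t7, $t7, 13 → $t7=20|13=29
add $t3, $t3, 4 → $t3=104+4=108
sub $t1, $t1, 1 → $t1=5-1=4
cmp $t1, 0  (cmp 4,0)
bne top: taken
lw $t7, 0($t3) → $t7=M[108]=-2
add $t7, $t7, 17 → $t7=(-2)+17=15
sub $t7, $t7, 14 → $t7=15-14=1
lw $t7, 0($t3) → $t7=M[108]=-2
or $t7, $t7, 13 → $t7=(-2)|13=-1
add $t3, $t3, 4 → $t3=108+4=112
sub $t1, $t1, 1 → $t1=4-1=3
cmp $t1, 0  (cmp 3,0)
bne top: taken
lw $t7, 0($t3) → $t7=M[112]=-3
add $t7, $t7, 17 → $t7=(-3)+17=14
sub $t7, $t7, 14 → $t7=14-14=0
lw $t7, 0($t3) → $t7=M[112]=-3
or $t7, $t7, 13 → $t7=(-3)|13=-3
add $t3, $t3, 4 → $t3=112+4=116
sub $t1, $t1, 1 → $t1=3-1=2
cmp $t1, 0  (cmp 2,0)
bne top: taken
lw $t7, 0($t3) → $t7=M[116]=5
add $t7, $t7, 17 → $t7=5+17=22
sub $t7, $t7, 14 → $t7=22-14=8
lw $t7, 0($t3) → $t7=M[116]=5
or $t7, $t7, 13 → $t7=5|13=13
add $t3, $t3, 4 → $t3=116+4=120
sub $t1, $t1, 1 → $t1=2-1=1
cmp $t1, 0  (cmp 1,0)
bne top: taken
lw $t7, 0($t3) → $t7=M[120]=-1
add $t7, $t7, 17 → $t7=(-1)+17=16
sub $t7, $t7, 14 → $t7=16-14=2
lw $t7, 0($t3) → $t7=M[120]=-1
or $t7, $t7, 13 → $t7=(-1)|13=-1
add $t3, $t3, 4 → $t3=120+4=124
sub $t1, $t1, 1 → $t1=1-1=0
cmp $t1, 0  (cmp 0,0)
bne top: not taken
sw $t7, (100) → M[100]=-1
halt.
Total executed instructions: 59.

59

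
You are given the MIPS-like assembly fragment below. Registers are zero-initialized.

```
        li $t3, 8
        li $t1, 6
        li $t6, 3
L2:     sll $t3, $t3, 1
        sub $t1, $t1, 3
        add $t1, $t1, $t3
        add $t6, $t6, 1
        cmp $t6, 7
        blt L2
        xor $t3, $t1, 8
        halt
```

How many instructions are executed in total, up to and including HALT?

29

$t3=8
$t1=6
$t6=3
$t3=8<<1=16
$t1=6-3=3
$t1=3+16=19
$t6=3+1=4
cmp $t6, 7  (cmp 4,7)
blt L2: taken
$t3=16<<1=32
$t1=19-3=16
$t1=16+32=48
$t6=4+1=5
cmp $t6, 7  (cmp 5,7)
blt L2: taken
$t3=32<<1=64
$t1=48-3=45
$t1=45+64=109
$t6=5+1=6
cmp $t6, 7  (cmp 6,7)
blt L2: taken
$t3=64<<1=128
$t1=109-3=106
$t1=106+128=234
$t6=6+1=7
cmp $t6, 7  (cmp 7,7)
blt L2: not taken
$t3=234^8=226
halt.
Total executed instructions: 29.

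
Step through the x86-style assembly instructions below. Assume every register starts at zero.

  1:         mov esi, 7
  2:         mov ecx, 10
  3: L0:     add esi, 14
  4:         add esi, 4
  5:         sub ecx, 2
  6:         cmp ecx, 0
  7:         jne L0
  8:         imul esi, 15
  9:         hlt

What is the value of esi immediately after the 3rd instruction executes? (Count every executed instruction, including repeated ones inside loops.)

21

after mov esi, 7: esi=7
after mov ecx, 10: ecx=10
after add esi, 14: esi=7+14=21
After step 3: esi = 21.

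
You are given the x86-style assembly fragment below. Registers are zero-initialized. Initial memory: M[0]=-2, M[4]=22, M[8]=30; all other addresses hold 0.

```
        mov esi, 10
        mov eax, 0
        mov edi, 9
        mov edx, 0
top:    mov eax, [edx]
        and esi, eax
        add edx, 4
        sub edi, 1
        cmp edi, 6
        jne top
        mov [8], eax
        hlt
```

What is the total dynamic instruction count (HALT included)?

after mov esi, 10: esi=10
after mov eax, 0: eax=0
after mov edi, 9: edi=9
after mov edx, 0: edx=0
after mov eax, [edx]: eax=M[0]=-2
after and esi, eax: esi=10&(-2)=10
after add edx, 4: edx=0+4=4
after sub edi, 1: edi=9-1=8
cmp edi, 6  (cmp 8,6)
jne top: taken
after mov eax, [edx]: eax=M[4]=22
after and esi, eax: esi=10&22=2
after add edx, 4: edx=4+4=8
after sub edi, 1: edi=8-1=7
cmp edi, 6  (cmp 7,6)
jne top: taken
after mov eax, [edx]: eax=M[8]=30
after and esi, eax: esi=2&30=2
after add edx, 4: edx=8+4=12
after sub edi, 1: edi=7-1=6
cmp edi, 6  (cmp 6,6)
jne top: not taken
mov [8], eax → M[8]=30
halt.
Total executed instructions: 24.

24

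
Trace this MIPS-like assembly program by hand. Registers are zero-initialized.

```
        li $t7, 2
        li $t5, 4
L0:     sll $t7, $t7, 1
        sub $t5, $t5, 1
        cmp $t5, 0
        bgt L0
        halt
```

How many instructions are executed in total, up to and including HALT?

19

after li $t7, 2: $t7=2
after li $t5, 4: $t5=4
after sll $t7, $t7, 1: $t7=2<<1=4
after sub $t5, $t5, 1: $t5=4-1=3
cmp $t5, 0  (cmp 3,0)
bgt L0: taken
after sll $t7, $t7, 1: $t7=4<<1=8
after sub $t5, $t5, 1: $t5=3-1=2
cmp $t5, 0  (cmp 2,0)
bgt L0: taken
after sll $t7, $t7, 1: $t7=8<<1=16
after sub $t5, $t5, 1: $t5=2-1=1
cmp $t5, 0  (cmp 1,0)
bgt L0: taken
after sll $t7, $t7, 1: $t7=16<<1=32
after sub $t5, $t5, 1: $t5=1-1=0
cmp $t5, 0  (cmp 0,0)
bgt L0: not taken
halt.
Total executed instructions: 19.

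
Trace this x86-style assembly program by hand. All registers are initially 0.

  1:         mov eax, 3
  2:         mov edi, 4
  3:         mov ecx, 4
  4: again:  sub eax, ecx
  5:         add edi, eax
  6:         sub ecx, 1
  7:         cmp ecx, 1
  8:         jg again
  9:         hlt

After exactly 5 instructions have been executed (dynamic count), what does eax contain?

after mov eax, 3: eax=3
after mov edi, 4: edi=4
after mov ecx, 4: ecx=4
after sub eax, ecx: eax=3-4=-1
after add edi, eax: edi=4+(-1)=3
After step 5: eax = -1.

-1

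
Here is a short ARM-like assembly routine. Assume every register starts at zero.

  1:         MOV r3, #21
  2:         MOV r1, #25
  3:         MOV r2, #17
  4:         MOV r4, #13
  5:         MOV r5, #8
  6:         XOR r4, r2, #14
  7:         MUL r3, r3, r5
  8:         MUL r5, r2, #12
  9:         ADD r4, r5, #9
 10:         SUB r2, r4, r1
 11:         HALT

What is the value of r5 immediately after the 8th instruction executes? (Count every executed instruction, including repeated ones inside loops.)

204

r3=21
r1=25
r2=17
r4=13
r5=8
r4=17^14=31
r3=21*8=168
r5=17*12=204
After step 8: r5 = 204.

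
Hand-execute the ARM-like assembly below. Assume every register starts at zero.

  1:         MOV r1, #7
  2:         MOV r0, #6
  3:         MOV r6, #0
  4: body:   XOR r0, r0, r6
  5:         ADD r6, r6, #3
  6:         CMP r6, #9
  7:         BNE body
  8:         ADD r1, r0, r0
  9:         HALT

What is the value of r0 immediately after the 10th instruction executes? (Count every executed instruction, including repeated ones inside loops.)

5

MOV r1, #7 → r1=7
MOV r0, #6 → r0=6
MOV r6, #0 → r6=0
XOR r0, r0, r6 → r0=6^0=6
ADD r6, r6, #3 → r6=0+3=3
CMP r6, #9  (cmp 3,9)
BNE body: taken
XOR r0, r0, r6 → r0=6^3=5
ADD r6, r6, #3 → r6=3+3=6
CMP r6, #9  (cmp 6,9)
After step 10: r0 = 5.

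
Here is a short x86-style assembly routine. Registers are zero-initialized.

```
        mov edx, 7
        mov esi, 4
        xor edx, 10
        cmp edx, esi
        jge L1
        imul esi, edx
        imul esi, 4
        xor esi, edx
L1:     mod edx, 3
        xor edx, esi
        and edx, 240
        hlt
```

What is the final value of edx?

after mov edx, 7: edx=7
after mov esi, 4: esi=4
after xor edx, 10: edx=7^10=13
cmp edx, esi  (cmp 13,4)
jge L1: taken
after mod edx, 3: edx=13%3=1
after xor edx, esi: edx=1^4=5
after and edx, 240: edx=5&240=0
halt.

0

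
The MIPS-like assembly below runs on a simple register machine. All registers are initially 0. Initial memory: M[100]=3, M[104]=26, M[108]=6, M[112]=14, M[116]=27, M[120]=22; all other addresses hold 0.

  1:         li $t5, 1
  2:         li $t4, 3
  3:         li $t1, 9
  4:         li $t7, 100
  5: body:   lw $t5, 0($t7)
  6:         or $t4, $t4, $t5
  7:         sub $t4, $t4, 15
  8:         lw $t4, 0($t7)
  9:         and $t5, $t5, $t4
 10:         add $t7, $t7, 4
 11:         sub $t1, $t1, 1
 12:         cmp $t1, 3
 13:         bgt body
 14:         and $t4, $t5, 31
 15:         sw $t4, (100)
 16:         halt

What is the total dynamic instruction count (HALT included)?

61

after li $t5, 1: $t5=1
after li $t4, 3: $t4=3
after li $t1, 9: $t1=9
after li $t7, 100: $t7=100
after lw $t5, 0($t7): $t5=M[100]=3
after or $t4, $t4, $t5: $t4=3|3=3
after sub $t4, $t4, 15: $t4=3-15=-12
after lw $t4, 0($t7): $t4=M[100]=3
after and $t5, $t5, $t4: $t5=3&3=3
after add $t7, $t7, 4: $t7=100+4=104
after sub $t1, $t1, 1: $t1=9-1=8
cmp $t1, 3  (cmp 8,3)
bgt body: taken
after lw $t5, 0($t7): $t5=M[104]=26
after or $t4, $t4, $t5: $t4=3|26=27
after sub $t4, $t4, 15: $t4=27-15=12
after lw $t4, 0($t7): $t4=M[104]=26
after and $t5, $t5, $t4: $t5=26&26=26
after add $t7, $t7, 4: $t7=104+4=108
after sub $t1, $t1, 1: $t1=8-1=7
cmp $t1, 3  (cmp 7,3)
bgt body: taken
after lw $t5, 0($t7): $t5=M[108]=6
after or $t4, $t4, $t5: $t4=26|6=30
after sub $t4, $t4, 15: $t4=30-15=15
after lw $t4, 0($t7): $t4=M[108]=6
after and $t5, $t5, $t4: $t5=6&6=6
after add $t7, $t7, 4: $t7=108+4=112
after sub $t1, $t1, 1: $t1=7-1=6
cmp $t1, 3  (cmp 6,3)
bgt body: taken
after lw $t5, 0($t7): $t5=M[112]=14
after or $t4, $t4, $t5: $t4=6|14=14
after sub $t4, $t4, 15: $t4=14-15=-1
after lw $t4, 0($t7): $t4=M[112]=14
after and $t5, $t5, $t4: $t5=14&14=14
after add $t7, $t7, 4: $t7=112+4=116
after sub $t1, $t1, 1: $t1=6-1=5
cmp $t1, 3  (cmp 5,3)
bgt body: taken
after lw $t5, 0($t7): $t5=M[116]=27
after or $t4, $t4, $t5: $t4=14|27=31
after sub $t4, $t4, 15: $t4=31-15=16
after lw $t4, 0($t7): $t4=M[116]=27
after and $t5, $t5, $t4: $t5=27&27=27
after add $t7, $t7, 4: $t7=116+4=120
after sub $t1, $t1, 1: $t1=5-1=4
cmp $t1, 3  (cmp 4,3)
bgt body: taken
after lw $t5, 0($t7): $t5=M[120]=22
after or $t4, $t4, $t5: $t4=27|22=31
after sub $t4, $t4, 15: $t4=31-15=16
after lw $t4, 0($t7): $t4=M[120]=22
after and $t5, $t5, $t4: $t5=22&22=22
after add $t7, $t7, 4: $t7=120+4=124
after sub $t1, $t1, 1: $t1=4-1=3
cmp $t1, 3  (cmp 3,3)
bgt body: not taken
after and $t4, $t5, 31: $t4=22&31=22
sw $t4, (100) → M[100]=22
halt.
Total executed instructions: 61.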